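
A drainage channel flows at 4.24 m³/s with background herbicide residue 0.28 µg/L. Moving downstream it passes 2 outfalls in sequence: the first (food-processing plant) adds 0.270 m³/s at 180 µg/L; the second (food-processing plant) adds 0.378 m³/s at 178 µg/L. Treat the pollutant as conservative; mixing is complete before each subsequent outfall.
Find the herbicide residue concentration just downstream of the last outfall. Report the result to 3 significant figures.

After outfall 1: Q = 4.240 + 0.2700 = 4.510 m³/s; C = (4.240·0.2800 + 0.2700·180.0)/4.510 = 11.04 µg/L.
After outfall 2: Q = 4.510 + 0.3780 = 4.888 m³/s; C = (4.510·11.04 + 0.3780·178.0)/4.888 = 23.95 µg/L.

24.0 µg/L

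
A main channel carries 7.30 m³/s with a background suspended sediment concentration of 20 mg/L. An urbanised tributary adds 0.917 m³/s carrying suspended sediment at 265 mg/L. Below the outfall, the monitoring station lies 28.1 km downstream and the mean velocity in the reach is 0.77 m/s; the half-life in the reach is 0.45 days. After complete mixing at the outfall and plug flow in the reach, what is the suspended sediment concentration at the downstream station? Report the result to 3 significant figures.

24.7 mg/L

Conservation of mass: C = (7.300·20.00 + 0.9170·265.0) / 8.217 = 389.0/8.217 = 47.34 mg/L.
Travel time t = 28.1·1000 / 0.77 = 36490 s = 10.14 h.
Half-life 0.45 d → k = ln 2 / 0.45 = 1.540 d⁻¹.
After decay, C = 47.34 × e^(−kt) = 47.34 × 0.5217 = 24.70 mg/L.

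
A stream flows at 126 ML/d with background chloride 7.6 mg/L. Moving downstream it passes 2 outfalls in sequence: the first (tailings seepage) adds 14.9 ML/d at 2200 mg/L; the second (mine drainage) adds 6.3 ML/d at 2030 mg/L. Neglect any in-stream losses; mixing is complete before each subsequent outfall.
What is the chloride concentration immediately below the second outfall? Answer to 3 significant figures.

316 mg/L

Below outfall 1: Q → 140.9 ML/d, C = (126.0·7.600 + 14.90·2200)/140.9 = 239.4 mg/L.
Below outfall 2: Q → 147.2 ML/d, C = (140.9·239.4 + 6.300·2030)/147.2 = 316.1 mg/L.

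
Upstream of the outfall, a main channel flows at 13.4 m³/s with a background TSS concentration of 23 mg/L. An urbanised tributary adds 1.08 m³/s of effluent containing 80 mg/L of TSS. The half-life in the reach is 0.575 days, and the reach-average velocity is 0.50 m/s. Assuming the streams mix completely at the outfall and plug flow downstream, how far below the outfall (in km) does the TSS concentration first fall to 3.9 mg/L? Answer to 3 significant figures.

69.7 km

Conservation of mass: C = (13.40·23.00 + 1.080·80.00) / 14.48 = 394.6/14.48 = 27.25 mg/L.
Half-life 0.575 d → k = ln 2 / 0.575 = 1.205 d⁻¹.
Set 27.25·exp(−k·t) = 3.9 → t = ln(27.25/3.9)/k = 139300 s = 38.71 h.
Distance = v·t = 0.50·139300 = 69670 m = 69.67 km.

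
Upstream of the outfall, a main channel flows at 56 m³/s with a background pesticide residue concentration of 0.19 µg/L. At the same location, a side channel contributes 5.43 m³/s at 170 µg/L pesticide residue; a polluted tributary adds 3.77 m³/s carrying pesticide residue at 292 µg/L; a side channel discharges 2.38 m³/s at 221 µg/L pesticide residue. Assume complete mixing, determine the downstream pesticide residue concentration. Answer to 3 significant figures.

37.9 µg/L

After mixing, C = (56.00·0.1900 + 5.430·170.0 + 3.770·292.0 + 2.380·221.0) / 67.58 = 2561/67.58 = 37.89 µg/L.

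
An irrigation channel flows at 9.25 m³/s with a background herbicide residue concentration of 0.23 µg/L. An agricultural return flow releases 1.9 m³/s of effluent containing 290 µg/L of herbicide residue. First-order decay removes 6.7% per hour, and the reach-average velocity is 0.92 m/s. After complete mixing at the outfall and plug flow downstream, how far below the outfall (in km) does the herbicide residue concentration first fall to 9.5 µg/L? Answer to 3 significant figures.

78.9 km

After mixing, C = (9.250·0.2300 + 1.900·290.0) / 11.15 = 553.1/11.15 = 49.61 µg/L.
6.7%/h lost → k = −ln(1 − 0.067) = 0.06935 h⁻¹.
Set 49.61·exp(−k·t) = 9.5 → t = ln(49.61/9.5)/k = 85800 s = 23.83 h.
Distance = v·t = 0.92·85800 = 78940 m = 78.94 km.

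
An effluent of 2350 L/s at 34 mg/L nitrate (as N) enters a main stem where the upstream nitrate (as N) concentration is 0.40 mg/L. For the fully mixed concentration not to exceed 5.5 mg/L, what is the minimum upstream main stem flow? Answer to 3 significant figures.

13100 L/s

Set C_mix = 5.5: (Q·0.4000 + 2350·34.00) / (Q + 2350) = 5.5
→ Q = 2350·(34.00 − 5.5)/(5.5 − 0.4000) = 13130 L/s.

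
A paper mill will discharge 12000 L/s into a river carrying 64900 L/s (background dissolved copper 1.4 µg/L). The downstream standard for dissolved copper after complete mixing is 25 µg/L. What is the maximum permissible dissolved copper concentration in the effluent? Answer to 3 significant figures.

At the limit, (Qr·Cr + Qe·Cₑ)/(Qr + Qe) = 25:
Cₑ = (76900·25 − 64900·1.400) / 12000 = 152.6 µg/L.

153 µg/L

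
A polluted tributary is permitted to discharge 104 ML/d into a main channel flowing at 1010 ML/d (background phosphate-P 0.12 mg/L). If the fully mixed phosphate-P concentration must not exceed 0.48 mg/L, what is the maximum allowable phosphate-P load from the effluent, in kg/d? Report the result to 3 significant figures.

414 kg/d

Mass balance at the limit: 1010·0.1200 + 104.0·Cₑ = 1114·0.48 → Cₑ = 3.976 mg/L.
104.0 ML/d = 1.204 m³/s. Load = 1.204 m³/s × 3.976 g/m³ × 86 400 s/d = 413.5 kg/d.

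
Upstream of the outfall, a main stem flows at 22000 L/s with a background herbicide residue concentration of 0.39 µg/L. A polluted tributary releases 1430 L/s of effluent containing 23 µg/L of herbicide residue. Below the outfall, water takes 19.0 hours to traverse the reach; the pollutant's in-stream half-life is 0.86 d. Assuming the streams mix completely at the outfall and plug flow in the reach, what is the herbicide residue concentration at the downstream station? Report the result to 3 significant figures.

0.935 µg/L

Mixed concentration C = ΣQC/ΣQ = (22000·0.3900 + 1430·23.00) / 23430 = 41470/23430 = 1.770 µg/L.
Half-life 0.86 d → k = ln 2 / 0.86 = 0.8060 d⁻¹.
Decay over the reach: 1.770·exp(−kt) = 1.770·0.5283 = 0.9351 µg/L.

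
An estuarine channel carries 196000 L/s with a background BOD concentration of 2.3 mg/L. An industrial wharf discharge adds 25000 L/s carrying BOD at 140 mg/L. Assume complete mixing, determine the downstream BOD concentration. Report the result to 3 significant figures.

17.9 mg/L

Conservation of mass: C = (196000·2.300 + 25000·140.0) / 221000 = 3951000/221000 = 17.88 mg/L.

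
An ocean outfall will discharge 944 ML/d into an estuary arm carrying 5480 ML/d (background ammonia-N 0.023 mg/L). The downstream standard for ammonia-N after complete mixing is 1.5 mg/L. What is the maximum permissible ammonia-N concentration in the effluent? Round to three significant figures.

At the limit, (Qr·Cr + Qe·Cₑ)/(Qr + Qe) = 1.5:
Cₑ = (6424·1.5 − 5480·0.02300) / 944.0 = 10.07 mg/L.

10.1 mg/L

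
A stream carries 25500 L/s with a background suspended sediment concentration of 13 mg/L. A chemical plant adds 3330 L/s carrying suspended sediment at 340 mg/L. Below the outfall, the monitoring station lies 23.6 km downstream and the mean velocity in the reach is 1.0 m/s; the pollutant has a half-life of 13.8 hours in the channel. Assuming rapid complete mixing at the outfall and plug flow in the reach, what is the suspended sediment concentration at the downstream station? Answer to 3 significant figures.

36.5 mg/L

Mixed concentration C = ΣQC/ΣQ = (25500·13.00 + 3330·340.0) / 28830 = 1464000/28830 = 50.77 mg/L.
Travel time t = 23.6·1000 / 1.0 = 23600 s = 6.556 h.
Half-life 13.8 h → k = ln 2 / 13.8 = 0.05023 h⁻¹ = 1.205 d⁻¹.
Applying C = C₀e^(−kt): 50.77 × 0.7194 = 36.53 mg/L.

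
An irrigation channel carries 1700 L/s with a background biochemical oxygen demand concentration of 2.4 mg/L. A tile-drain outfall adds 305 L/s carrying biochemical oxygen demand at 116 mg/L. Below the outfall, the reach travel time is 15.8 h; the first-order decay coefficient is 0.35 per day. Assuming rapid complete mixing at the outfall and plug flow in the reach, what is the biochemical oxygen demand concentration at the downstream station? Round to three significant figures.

15.6 mg/L

Conservation of mass: C = (1700·2.400 + 305.0·116.0) / 2005 = 39460/2005 = 19.68 mg/L.
Decay over the reach: 19.68·exp(−kt) = 19.68·0.7942 = 15.63 mg/L.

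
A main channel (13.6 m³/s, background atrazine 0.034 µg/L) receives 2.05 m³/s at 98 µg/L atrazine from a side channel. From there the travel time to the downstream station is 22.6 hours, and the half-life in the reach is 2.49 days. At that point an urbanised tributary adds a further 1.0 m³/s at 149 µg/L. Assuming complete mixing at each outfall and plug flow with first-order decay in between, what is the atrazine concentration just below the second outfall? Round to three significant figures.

18.3 µg/L

Flow-weighted average: C = (13.60·0.03400 + 2.050·98.00) / 15.65 = 201.4/15.65 = 12.87 µg/L; combined flow 15.65 m³/s.
Half-life 2.49 d → k = ln 2 / 2.49 = 0.2784 d⁻¹.
First-order decay: C = 12.87·exp(−k·t) = 12.87·0.7694 = 9.900 µg/L.
Second outfall: C = (15.65·9.900 + 1.000·149.0)/16.65 = 18.25 µg/L.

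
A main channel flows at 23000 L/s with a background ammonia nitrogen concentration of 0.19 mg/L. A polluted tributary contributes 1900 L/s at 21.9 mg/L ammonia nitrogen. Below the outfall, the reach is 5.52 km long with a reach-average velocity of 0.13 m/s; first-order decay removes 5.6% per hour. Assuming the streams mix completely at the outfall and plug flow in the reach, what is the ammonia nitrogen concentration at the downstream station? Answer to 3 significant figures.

0.936 mg/L

Flow-weighted average: C = (23000·0.1900 + 1900·21.90) / 24900 = 45980/24900 = 1.847 mg/L.
Travel time t = 5.52·1000 / 0.13 = 42460 s = 11.79 h.
5.6%/h lost → k = −ln(1 − 0.056) = 0.05763 h⁻¹.
First-order decay: C = 1.847·exp(−k·t) = 1.847·0.5068 = 0.9358 mg/L.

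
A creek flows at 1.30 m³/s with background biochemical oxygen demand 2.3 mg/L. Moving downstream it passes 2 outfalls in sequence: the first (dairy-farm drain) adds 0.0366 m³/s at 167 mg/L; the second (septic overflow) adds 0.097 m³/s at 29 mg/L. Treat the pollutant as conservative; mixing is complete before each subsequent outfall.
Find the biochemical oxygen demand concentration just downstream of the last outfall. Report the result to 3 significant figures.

Outfall 1: combined Q = 1.337 m³/s; C = (1.300·2.300 + 0.03660·167.0)/1.337 = 6.810 mg/L.
Outfall 2: combined Q = 1.434 m³/s; C = (1.337·6.810 + 0.09700·29.00)/1.434 = 8.311 mg/L.

8.31 mg/L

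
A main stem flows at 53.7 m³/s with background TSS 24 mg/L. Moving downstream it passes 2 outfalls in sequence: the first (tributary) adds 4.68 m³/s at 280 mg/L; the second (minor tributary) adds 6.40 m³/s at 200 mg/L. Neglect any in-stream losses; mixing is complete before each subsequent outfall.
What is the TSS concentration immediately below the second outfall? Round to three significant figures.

Below outfall 1: Q → 58.38 m³/s, C = (53.70·24.00 + 4.680·280.0)/58.38 = 44.52 mg/L.
Below outfall 2: Q → 64.78 m³/s, C = (58.38·44.52 + 6.400·200.0)/64.78 = 59.88 mg/L.

59.9 mg/L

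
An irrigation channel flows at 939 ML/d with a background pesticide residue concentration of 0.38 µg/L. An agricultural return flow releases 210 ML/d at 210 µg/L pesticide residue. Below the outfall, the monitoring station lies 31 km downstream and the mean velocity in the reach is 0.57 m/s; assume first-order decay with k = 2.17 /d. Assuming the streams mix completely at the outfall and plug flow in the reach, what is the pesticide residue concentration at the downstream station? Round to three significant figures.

9.87 µg/L

Mixed concentration C = ΣQC/ΣQ = (939.0·0.3800 + 210.0·210.0) / 1149 = 44460/1149 = 38.69 µg/L.
Travel time t = 31·1000 / 0.57 = 54390 s = 15.11 h.
After decay, C = 38.69 × e^(−kt) = 38.69 × 0.2551 = 9.872 µg/L.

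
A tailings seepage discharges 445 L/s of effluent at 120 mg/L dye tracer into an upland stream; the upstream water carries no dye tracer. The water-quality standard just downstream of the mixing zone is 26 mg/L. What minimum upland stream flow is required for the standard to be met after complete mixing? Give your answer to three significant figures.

1610 L/s

Set C_mix = 26: (Q·0 + 445.0·120.0) / (Q + 445.0) = 26
→ Q = 445.0·(120.0 − 26)/(26 − 0) = 1609 L/s.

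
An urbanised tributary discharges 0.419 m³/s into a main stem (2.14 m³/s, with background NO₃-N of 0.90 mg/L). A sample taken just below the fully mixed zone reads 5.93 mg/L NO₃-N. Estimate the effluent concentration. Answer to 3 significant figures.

31.6 mg/L

Mass balance: 2.140·0.9000 + 0.4190·Cₑ = 2.559·5.930
→ Cₑ = (2.559·5.930 − 2.140·0.9000) / 0.4190 = 31.62 mg/L.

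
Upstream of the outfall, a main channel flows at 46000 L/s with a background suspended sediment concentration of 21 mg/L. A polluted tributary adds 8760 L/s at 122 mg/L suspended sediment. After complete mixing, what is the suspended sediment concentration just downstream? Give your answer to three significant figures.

Flow-weighted average: C = (46000·21.00 + 8760·122.0) / 54760 = 2035000/54760 = 37.16 mg/L.

37.2 mg/L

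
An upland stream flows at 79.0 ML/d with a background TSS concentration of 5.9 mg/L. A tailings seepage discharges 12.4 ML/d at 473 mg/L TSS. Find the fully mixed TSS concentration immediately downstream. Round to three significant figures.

69.3 mg/L

Mass balance: C = (79.00·5.900 + 12.40·473.0) / 91.40 = 6331/91.40 = 69.27 mg/L.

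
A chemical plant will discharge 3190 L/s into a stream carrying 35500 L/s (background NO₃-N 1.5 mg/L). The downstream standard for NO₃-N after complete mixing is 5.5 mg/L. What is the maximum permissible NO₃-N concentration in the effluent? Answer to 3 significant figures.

At the limit, (Qr·Cr + Qe·Cₑ)/(Qr + Qe) = 5.5:
Cₑ = (38690·5.5 − 35500·1.500) / 3190 = 50.01 mg/L.

50.0 mg/L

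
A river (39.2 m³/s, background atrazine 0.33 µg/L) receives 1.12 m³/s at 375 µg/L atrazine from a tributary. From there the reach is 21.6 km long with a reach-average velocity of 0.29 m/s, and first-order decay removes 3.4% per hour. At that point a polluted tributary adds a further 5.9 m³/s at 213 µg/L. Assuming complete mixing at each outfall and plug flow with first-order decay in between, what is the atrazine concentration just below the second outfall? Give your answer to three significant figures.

31.8 µg/L

Mass balance: C = (39.20·0.3300 + 1.120·375.0) / 40.32 = 432.9/40.32 = 10.74 µg/L; combined flow 40.32 m³/s.
Travel time t = 21.6·1000 / 0.29 = 74480 s = 20.69 h.
3.4%/h lost → k = −ln(1 − 0.034) = 0.03459 h⁻¹.
Decay over the reach: 10.74·exp(−kt) = 10.74·0.4889 = 5.249 µg/L.
Second outfall: C = (40.32·5.249 + 5.900·213.0)/46.22 = 31.77 µg/L.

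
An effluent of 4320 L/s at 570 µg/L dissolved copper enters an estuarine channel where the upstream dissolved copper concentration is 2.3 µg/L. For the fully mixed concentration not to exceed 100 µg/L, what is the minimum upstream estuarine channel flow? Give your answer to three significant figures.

20800 L/s

Set C_mix = 100: (Q·2.300 + 4320·570.0) / (Q + 4320) = 100
→ Q = 4320·(570.0 − 100)/(100 − 2.300) = 20780 L/s.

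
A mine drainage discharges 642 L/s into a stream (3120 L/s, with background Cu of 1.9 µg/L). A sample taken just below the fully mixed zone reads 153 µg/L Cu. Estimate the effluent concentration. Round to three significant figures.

887 µg/L

Mass balance: 3120·1.900 + 642.0·Cₑ = 3762·153.0
→ Cₑ = (3762·153.0 − 3120·1.900) / 642.0 = 887.3 µg/L.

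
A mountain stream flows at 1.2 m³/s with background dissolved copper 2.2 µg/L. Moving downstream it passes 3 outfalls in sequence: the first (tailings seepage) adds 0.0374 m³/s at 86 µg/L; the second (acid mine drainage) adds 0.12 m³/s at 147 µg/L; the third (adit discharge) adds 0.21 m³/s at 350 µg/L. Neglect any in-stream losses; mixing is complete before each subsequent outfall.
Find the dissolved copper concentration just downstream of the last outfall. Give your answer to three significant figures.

61.9 µg/L

Outfall 1: combined Q = 1.237 m³/s; C = (1.200·2.200 + 0.03740·86.00)/1.237 = 4.733 µg/L.
Outfall 2: combined Q = 1.357 m³/s; C = (1.237·4.733 + 0.1200·147.0)/1.357 = 17.31 µg/L.
Outfall 3: combined Q = 1.567 m³/s; C = (1.357·17.31 + 0.2100·350.0)/1.567 = 61.88 µg/L.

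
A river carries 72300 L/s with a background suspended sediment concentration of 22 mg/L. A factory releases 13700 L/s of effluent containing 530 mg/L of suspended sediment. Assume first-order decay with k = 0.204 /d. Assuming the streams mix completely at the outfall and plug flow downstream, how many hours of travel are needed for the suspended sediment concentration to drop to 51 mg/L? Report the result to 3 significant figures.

Mixed concentration C = ΣQC/ΣQ = (72300·22.00 + 13700·530.0) / 86000 = 8852000/86000 = 102.9 mg/L.
102.9·exp(−k·t) = 51 → t = ln(102.9/51)/k = 297400 s = 82.61 h.

82.6 h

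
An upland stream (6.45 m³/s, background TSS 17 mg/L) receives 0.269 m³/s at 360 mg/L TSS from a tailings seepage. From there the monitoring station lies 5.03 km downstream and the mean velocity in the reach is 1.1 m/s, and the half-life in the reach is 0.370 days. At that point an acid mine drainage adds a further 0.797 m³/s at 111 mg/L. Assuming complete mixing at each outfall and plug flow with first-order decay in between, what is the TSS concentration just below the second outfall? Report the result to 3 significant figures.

36.7 mg/L

Mixed concentration C = ΣQC/ΣQ = (6.450·17.00 + 0.2690·360.0) / 6.719 = 206.5/6.719 = 30.73 mg/L; combined flow 6.719 m³/s.
Travel time t = 5.03·1000 / 1.1 = 4573 s = 1.270 h.
Half-life 0.370 d → k = ln 2 / 0.370 = 1.873 d⁻¹.
First-order decay: C = 30.73·exp(−k·t) = 30.73·0.9056 = 27.83 mg/L.
At the second outfall, C = (6.719·27.83 + 0.7970·111.0) / (6.719 + 0.7970) = 36.65 mg/L.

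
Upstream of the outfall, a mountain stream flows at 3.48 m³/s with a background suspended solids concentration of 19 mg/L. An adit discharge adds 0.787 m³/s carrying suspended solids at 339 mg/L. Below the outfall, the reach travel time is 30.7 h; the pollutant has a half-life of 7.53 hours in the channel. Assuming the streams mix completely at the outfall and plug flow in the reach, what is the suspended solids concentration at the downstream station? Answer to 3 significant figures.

Conservation of mass: C = (3.480·19.00 + 0.7870·339.0) / 4.267 = 332.9/4.267 = 78.02 mg/L.
Half-life 7.53 h → k = ln 2 / 7.53 = 0.09205 h⁻¹ = 2.209 d⁻¹.
Decay over the reach: 78.02·exp(−kt) = 78.02·0.05925 = 4.623 mg/L.

4.62 mg/L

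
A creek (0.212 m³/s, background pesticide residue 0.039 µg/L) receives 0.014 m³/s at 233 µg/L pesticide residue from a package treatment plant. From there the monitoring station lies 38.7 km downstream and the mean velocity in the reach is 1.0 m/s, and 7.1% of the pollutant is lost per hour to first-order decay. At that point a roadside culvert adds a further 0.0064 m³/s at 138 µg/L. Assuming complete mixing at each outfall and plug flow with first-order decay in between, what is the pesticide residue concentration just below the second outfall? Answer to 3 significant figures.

Mixed concentration C = ΣQC/ΣQ = (0.2120·0.03900 + 0.01400·233.0) / 0.2260 = 3.270/0.2260 = 14.47 µg/L; combined flow 0.2260 m³/s.
Travel time t = 38.7·1000 / 1.0 = 38700 s = 10.75 h.
7.1%/h lost → k = −ln(1 − 0.071) = 0.07365 h⁻¹.
Decay over the reach: 14.47·exp(−kt) = 14.47·0.4531 = 6.556 µg/L.
Second outfall: C = (0.2260·6.556 + 0.006400·138.0)/0.2324 = 10.18 µg/L.

10.2 µg/L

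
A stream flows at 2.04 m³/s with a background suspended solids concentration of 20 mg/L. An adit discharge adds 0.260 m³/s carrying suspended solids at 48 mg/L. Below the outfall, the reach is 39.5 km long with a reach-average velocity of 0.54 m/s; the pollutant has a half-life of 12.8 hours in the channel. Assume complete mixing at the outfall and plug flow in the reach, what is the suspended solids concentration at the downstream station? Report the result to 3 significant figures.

Conservation of mass: C = (2.040·20.00 + 0.2600·48.00) / 2.300 = 53.28/2.300 = 23.17 mg/L.
Travel time t = 39.5·1000 / 0.54 = 73150 s = 20.32 h.
Half-life 12.8 h → k = ln 2 / 12.8 = 0.05415 h⁻¹ = 1.300 d⁻¹.
First-order decay: C = 23.17·exp(−k·t) = 23.17·0.3328 = 7.709 mg/L.

7.71 mg/L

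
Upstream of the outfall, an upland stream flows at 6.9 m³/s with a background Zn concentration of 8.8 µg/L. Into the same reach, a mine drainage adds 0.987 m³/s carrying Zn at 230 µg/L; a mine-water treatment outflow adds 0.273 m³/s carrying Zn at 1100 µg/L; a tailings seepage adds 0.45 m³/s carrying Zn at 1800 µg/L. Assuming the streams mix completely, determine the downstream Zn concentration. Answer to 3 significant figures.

162 µg/L

Conservation of mass: C = (6.900·8.800 + 0.9870·230.0 + 0.2730·1100 + 0.4500·1800) / 8.610 = 1398/8.610 = 162.4 µg/L.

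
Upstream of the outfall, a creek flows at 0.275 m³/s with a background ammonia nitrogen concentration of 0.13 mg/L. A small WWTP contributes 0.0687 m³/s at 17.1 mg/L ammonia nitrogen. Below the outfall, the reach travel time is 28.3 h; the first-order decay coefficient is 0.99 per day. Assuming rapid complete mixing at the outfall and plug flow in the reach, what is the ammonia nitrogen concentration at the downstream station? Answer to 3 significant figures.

After mixing, C = (0.2750·0.1300 + 0.06870·17.10) / 0.3437 = 1.211/0.3437 = 3.522 mg/L.
First-order decay: C = 3.522·exp(−k·t) = 3.522·0.3112 = 1.096 mg/L.

1.10 mg/L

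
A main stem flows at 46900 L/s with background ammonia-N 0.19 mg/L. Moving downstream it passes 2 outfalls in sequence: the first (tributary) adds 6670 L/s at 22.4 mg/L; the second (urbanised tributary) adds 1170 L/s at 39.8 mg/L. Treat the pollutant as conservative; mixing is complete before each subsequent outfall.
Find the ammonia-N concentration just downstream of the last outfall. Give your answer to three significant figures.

Below outfall 1: Q → 53570 L/s, C = (46900·0.1900 + 6670·22.40)/53570 = 2.955 mg/L.
Below outfall 2: Q → 54740 L/s, C = (53570·2.955 + 1170·39.80)/54740 = 3.743 mg/L.

3.74 mg/L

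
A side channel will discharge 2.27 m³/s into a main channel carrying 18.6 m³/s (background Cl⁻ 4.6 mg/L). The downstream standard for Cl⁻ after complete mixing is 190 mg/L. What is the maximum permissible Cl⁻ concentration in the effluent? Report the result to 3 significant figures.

At the limit, (Qr·Cr + Qe·Cₑ)/(Qr + Qe) = 190:
Cₑ = (20.87·190 − 18.60·4.600) / 2.270 = 1709 mg/L.

1710 mg/L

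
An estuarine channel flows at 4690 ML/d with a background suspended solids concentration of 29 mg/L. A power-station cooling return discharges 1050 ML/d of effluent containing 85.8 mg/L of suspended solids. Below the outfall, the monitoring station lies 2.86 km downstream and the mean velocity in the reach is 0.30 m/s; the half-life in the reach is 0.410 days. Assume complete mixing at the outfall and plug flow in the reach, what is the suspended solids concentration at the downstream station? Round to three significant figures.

Conservation of mass: C = (4690·29.00 + 1050·85.80) / 5740 = 226100/5740 = 39.39 mg/L.
Travel time t = 2.86·1000 / 0.30 = 9533 s = 2.648 h.
Half-life 0.410 d → k = ln 2 / 0.410 = 1.691 d⁻¹.
Decay over the reach: 39.39·exp(−kt) = 39.39·0.8298 = 32.69 mg/L.

32.7 mg/L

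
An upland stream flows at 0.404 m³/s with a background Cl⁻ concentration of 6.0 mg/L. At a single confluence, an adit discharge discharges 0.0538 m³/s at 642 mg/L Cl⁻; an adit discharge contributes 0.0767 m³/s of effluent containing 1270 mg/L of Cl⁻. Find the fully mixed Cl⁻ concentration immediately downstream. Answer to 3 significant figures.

After mixing, C = (0.4040·6.000 + 0.05380·642.0 + 0.07670·1270) / 0.5345 = 134.4/0.5345 = 251.4 mg/L.

251 mg/L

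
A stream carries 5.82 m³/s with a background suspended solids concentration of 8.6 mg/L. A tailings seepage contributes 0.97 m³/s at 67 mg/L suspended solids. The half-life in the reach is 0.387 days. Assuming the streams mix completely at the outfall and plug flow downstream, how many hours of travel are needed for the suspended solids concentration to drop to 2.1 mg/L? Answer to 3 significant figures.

28.0 h

Conservation of mass: C = (5.820·8.600 + 0.9700·67.00) / 6.790 = 115.0/6.790 = 16.94 mg/L.
Half-life 0.387 d → k = ln 2 / 0.387 = 1.791 d⁻¹.
16.94·exp(−k·t) = 2.1 → t = ln(16.94/2.1)/k = 100700 s = 27.98 h.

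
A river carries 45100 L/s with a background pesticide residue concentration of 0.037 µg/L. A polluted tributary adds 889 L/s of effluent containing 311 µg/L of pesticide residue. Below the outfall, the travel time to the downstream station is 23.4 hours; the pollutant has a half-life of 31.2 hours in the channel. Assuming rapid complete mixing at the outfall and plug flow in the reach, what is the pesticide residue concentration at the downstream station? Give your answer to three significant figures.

After mixing, C = (45100·0.03700 + 889.0·311.0) / 45990 = 278100/45990 = 6.048 µg/L.
Half-life 31.2 h → k = ln 2 / 31.2 = 0.02222 h⁻¹ = 0.5332 d⁻¹.
After decay, C = 6.048 × e^(−kt) = 6.048 × 0.5946 = 3.596 µg/L.

3.60 µg/L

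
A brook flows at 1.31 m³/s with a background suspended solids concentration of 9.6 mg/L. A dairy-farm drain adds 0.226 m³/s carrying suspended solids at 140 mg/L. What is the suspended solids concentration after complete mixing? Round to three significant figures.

Conservation of mass: C = (1.310·9.600 + 0.2260·140.0) / 1.536 = 44.22/1.536 = 28.79 mg/L.

28.8 mg/L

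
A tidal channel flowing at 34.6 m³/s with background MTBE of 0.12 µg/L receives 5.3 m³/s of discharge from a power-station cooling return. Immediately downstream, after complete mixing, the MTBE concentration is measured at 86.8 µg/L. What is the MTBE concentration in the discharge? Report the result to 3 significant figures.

Mass balance: 34.60·0.1200 + 5.300·Cₑ = 39.90·86.80
→ Cₑ = (39.90·86.80 − 34.60·0.1200) / 5.300 = 652.7 µg/L.

653 µg/L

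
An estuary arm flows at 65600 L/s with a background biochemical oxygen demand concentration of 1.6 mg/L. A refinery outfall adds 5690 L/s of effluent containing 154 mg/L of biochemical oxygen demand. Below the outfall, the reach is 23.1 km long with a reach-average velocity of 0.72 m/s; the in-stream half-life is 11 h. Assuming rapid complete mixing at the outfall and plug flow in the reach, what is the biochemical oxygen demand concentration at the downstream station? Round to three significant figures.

Mass balance: C = (65600·1.600 + 5690·154.0) / 71290 = 981200/71290 = 13.76 mg/L.
Travel time t = 23.1·1000 / 0.72 = 32080 s = 8.912 h.
Half-life 11 h → k = ln 2 / 11 = 0.06301 h⁻¹ = 1.512 d⁻¹.
Decay over the reach: 13.76·exp(−kt) = 13.76·0.5703 = 7.850 mg/L.

7.85 mg/L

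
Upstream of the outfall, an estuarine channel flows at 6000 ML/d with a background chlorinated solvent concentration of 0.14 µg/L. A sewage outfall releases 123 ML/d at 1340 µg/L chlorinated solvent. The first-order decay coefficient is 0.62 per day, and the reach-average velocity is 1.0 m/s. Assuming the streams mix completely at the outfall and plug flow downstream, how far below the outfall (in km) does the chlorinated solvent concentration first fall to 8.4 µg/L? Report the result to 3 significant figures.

163 km

After mixing, C = (6000·0.1400 + 123.0·1340) / 6123 = 165700/6123 = 27.06 µg/L.
Set 27.06·exp(−k·t) = 8.4 → t = ln(27.06/8.4)/k = 163000 s = 45.28 h.
Distance = v·t = 1.0·163000 = 163000 m = 163.0 km.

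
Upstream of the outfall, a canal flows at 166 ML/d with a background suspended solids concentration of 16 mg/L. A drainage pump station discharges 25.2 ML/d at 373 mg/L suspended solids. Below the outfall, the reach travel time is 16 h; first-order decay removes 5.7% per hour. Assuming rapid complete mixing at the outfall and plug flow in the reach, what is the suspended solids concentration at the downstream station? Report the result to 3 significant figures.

24.7 mg/L

Flow-weighted average: C = (166.0·16.00 + 25.20·373.0) / 191.2 = 12060/191.2 = 63.05 mg/L.
5.7%/h lost → k = −ln(1 − 0.057) = 0.05869 h⁻¹.
After decay, C = 63.05 × e^(−kt) = 63.05 × 0.3910 = 24.65 mg/L.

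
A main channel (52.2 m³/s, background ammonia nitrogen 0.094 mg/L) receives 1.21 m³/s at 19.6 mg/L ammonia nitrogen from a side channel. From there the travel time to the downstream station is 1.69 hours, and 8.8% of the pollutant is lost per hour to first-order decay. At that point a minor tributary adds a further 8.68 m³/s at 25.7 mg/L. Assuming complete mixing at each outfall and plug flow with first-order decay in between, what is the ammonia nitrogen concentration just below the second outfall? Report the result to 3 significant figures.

3.99 mg/L

Mixed concentration C = ΣQC/ΣQ = (52.20·0.09400 + 1.210·19.60) / 53.41 = 28.62/53.41 = 0.5359 mg/L; combined flow 53.41 m³/s.
8.8%/h lost → k = −ln(1 − 0.088) = 0.09212 h⁻¹.
First-order decay: C = 0.5359·exp(−k·t) = 0.5359·0.8558 = 0.4586 mg/L.
Second outfall: C = (53.41·0.4586 + 8.680·25.70)/62.09 = 3.987 mg/L.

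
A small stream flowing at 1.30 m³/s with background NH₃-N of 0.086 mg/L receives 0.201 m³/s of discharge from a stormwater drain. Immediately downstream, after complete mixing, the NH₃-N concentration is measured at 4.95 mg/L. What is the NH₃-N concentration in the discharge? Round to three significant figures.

Mass balance: 1.300·0.08600 + 0.2010·Cₑ = 1.501·4.950
→ Cₑ = (1.501·4.950 − 1.300·0.08600) / 0.2010 = 36.41 mg/L.

36.4 mg/L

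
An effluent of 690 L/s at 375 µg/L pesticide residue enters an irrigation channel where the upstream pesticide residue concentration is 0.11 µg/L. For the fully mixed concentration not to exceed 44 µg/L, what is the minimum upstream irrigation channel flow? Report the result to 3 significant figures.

Set C_mix = 44: (Q·0.1100 + 690.0·375.0) / (Q + 690.0) = 44
→ Q = 690.0·(375.0 − 44)/(44 − 0.1100) = 5204 L/s.

5200 L/s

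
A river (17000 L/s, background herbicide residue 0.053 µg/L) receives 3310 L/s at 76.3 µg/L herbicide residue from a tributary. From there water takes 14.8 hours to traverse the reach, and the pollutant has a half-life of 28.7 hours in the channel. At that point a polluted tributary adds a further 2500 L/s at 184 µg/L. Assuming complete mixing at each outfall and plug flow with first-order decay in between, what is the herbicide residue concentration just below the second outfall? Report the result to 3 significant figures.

Mixed concentration C = ΣQC/ΣQ = (17000·0.05300 + 3310·76.30) / 20310 = 253500/20310 = 12.48 µg/L; combined flow 20310 L/s.
Half-life 28.7 h → k = ln 2 / 28.7 = 0.02415 h⁻¹ = 0.5796 d⁻¹.
Decay over the reach: 12.48·exp(−kt) = 12.48·0.6995 = 8.729 µg/L.
At the second outfall, C = (20310·8.729 + 2500·184.0) / (20310 + 2500) = 27.94 µg/L.

27.9 µg/L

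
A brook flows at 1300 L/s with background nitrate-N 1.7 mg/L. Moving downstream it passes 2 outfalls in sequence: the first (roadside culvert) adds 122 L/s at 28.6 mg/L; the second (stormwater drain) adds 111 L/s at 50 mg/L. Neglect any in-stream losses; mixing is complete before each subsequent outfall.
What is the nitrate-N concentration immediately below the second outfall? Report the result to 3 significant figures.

Below outfall 1: Q → 1422 L/s, C = (1300·1.700 + 122.0·28.60)/1422 = 4.008 mg/L.
Below outfall 2: Q → 1533 L/s, C = (1422·4.008 + 111.0·50.00)/1533 = 7.338 mg/L.

7.34 mg/L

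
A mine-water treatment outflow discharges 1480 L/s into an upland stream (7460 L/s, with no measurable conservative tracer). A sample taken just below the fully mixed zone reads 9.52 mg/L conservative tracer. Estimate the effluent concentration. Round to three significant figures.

Mass balance: 7460·0 + 1480·Cₑ = 8940·9.520
→ Cₑ = (8940·9.520 − 7460·0) / 1480 = 57.51 mg/L.

57.5 mg/L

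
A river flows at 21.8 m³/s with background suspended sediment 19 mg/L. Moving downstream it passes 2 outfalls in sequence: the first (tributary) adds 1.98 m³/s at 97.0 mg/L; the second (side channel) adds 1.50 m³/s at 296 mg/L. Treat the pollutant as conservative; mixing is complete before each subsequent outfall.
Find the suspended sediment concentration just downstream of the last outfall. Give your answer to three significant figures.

Below outfall 1: Q → 23.78 m³/s, C = (21.80·19.00 + 1.980·97.00)/23.78 = 25.49 mg/L.
Below outfall 2: Q → 25.28 m³/s, C = (23.78·25.49 + 1.500·296.0)/25.28 = 41.55 mg/L.

41.5 mg/L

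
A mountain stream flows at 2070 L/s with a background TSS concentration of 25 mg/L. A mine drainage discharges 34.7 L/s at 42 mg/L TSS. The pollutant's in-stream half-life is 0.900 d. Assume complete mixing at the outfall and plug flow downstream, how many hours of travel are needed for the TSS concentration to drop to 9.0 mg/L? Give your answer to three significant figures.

Conservation of mass: C = (2070·25.00 + 34.70·42.00) / 2105 = 53210/2105 = 25.28 mg/L.
Half-life 0.900 d → k = ln 2 / 0.900 = 0.7702 d⁻¹.
25.28·exp(−k·t) = 9.0 → t = ln(25.28/9.0)/k = 115900 s = 32.18 h.

32.2 h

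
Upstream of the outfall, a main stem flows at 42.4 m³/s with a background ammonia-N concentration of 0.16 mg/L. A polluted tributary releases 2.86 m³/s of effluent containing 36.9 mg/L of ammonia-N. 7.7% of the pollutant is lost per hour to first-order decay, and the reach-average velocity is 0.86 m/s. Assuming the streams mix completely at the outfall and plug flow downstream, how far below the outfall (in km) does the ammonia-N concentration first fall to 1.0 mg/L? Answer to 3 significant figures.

Mixed concentration C = ΣQC/ΣQ = (42.40·0.1600 + 2.860·36.90) / 45.26 = 112.3/45.26 = 2.482 mg/L.
7.7%/h lost → k = −ln(1 − 0.077) = 0.08013 h⁻¹.
Set 2.482·exp(−k·t) = 1.0 → t = ln(2.482/1.0)/k = 40840 s = 11.34 h.
Distance = v·t = 0.86·40840 = 35120 m = 35.12 km.

35.1 km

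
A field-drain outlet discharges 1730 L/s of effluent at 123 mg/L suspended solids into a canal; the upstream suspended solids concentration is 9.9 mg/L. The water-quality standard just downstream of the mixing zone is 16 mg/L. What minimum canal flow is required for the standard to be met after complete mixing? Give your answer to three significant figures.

30300 L/s

Set C_mix = 16: (Q·9.900 + 1730·123.0) / (Q + 1730) = 16
→ Q = 1730·(123.0 − 16)/(16 − 9.900) = 30350 L/s.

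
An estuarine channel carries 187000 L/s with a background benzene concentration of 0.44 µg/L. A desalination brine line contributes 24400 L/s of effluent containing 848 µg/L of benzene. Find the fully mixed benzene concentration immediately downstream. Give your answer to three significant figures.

After mixing, C = (187000·0.4400 + 24400·848.0) / 211400 = 20770000/211400 = 98.27 µg/L.

98.3 µg/L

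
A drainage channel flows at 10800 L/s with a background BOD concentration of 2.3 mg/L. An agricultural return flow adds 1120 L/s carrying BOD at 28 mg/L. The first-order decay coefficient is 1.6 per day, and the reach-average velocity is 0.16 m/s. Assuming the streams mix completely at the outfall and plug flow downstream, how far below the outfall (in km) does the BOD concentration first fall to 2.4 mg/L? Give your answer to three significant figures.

5.83 km

Conservation of mass: C = (10800·2.300 + 1120·28.00) / 11920 = 56200/11920 = 4.715 mg/L.
Set 4.715·exp(−k·t) = 2.4 → t = ln(4.715/2.4)/k = 36460 s = 10.13 h.
Distance = v·t = 0.16·36460 = 5834 m = 5.834 km.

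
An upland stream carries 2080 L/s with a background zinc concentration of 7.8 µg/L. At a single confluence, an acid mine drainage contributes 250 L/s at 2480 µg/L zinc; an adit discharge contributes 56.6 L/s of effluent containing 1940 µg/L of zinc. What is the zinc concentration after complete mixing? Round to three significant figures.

Flow-weighted average: C = (2080·7.800 + 250.0·2480 + 56.60·1940) / 2387 = 746000/2387 = 312.6 µg/L.

313 µg/L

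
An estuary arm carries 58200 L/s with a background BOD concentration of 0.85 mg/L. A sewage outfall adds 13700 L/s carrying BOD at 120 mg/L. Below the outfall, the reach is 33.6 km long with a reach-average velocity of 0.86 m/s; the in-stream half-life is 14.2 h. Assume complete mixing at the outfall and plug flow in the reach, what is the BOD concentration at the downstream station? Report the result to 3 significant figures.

13.9 mg/L

Conservation of mass: C = (58200·0.8500 + 13700·120.0) / 71900 = 1693000/71900 = 23.55 mg/L.
Travel time t = 33.6·1000 / 0.86 = 39070 s = 10.85 h.
Half-life 14.2 h → k = ln 2 / 14.2 = 0.04881 h⁻¹ = 1.172 d⁻¹.
Decay over the reach: 23.55·exp(−kt) = 23.55·0.5887 = 13.87 mg/L.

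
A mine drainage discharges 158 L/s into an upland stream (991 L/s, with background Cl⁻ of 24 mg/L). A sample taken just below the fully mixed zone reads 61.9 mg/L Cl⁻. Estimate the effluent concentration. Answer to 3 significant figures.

300 mg/L

Mass balance: 991.0·24.00 + 158.0·Cₑ = 1149·61.90
→ Cₑ = (1149·61.90 − 991.0·24.00) / 158.0 = 299.6 mg/L.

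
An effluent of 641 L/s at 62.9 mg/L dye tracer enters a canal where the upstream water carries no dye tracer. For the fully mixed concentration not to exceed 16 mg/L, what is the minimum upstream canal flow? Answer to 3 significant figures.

1880 L/s

Set C_mix = 16: (Q·0 + 641.0·62.90) / (Q + 641.0) = 16
→ Q = 641.0·(62.90 − 16)/(16 − 0) = 1879 L/s.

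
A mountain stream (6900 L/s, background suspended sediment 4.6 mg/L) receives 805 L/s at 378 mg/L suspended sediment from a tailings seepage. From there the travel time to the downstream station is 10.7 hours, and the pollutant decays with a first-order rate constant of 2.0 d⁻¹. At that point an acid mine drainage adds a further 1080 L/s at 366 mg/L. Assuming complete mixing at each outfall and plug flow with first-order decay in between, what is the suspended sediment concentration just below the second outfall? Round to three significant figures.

Flow-weighted average: C = (6900·4.600 + 805.0·378.0) / 7705 = 336000/7705 = 43.61 mg/L; combined flow 7705 L/s.
First-order decay: C = 43.61·exp(−k·t) = 43.61·0.4100 = 17.88 mg/L.
Second outfall: C = (7705·17.88 + 1080·366.0)/8785 = 60.68 mg/L.

60.7 mg/L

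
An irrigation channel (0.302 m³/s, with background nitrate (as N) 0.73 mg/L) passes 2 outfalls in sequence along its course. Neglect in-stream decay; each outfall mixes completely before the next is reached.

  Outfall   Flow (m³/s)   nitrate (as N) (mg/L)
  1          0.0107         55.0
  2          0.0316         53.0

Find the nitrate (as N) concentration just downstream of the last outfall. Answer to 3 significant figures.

7.21 mg/L

After outfall 1: Q = 0.3020 + 0.01070 = 0.3127 m³/s; C = (0.3020·0.7300 + 0.01070·55.00)/0.3127 = 2.587 mg/L.
After outfall 2: Q = 0.3127 + 0.03160 = 0.3443 m³/s; C = (0.3127·2.587 + 0.03160·53.00)/0.3443 = 7.214 mg/L.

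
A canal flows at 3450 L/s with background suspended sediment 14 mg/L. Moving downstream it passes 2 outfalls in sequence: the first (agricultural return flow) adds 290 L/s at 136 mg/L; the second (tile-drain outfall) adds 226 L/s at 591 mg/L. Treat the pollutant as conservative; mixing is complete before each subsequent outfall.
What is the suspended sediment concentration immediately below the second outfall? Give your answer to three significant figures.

55.8 mg/L

After outfall 1: Q = 3450 + 290.0 = 3740 L/s; C = (3450·14.00 + 290.0·136.0)/3740 = 23.46 mg/L.
After outfall 2: Q = 3740 + 226.0 = 3966 L/s; C = (3740·23.46 + 226.0·591.0)/3966 = 55.80 mg/L.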